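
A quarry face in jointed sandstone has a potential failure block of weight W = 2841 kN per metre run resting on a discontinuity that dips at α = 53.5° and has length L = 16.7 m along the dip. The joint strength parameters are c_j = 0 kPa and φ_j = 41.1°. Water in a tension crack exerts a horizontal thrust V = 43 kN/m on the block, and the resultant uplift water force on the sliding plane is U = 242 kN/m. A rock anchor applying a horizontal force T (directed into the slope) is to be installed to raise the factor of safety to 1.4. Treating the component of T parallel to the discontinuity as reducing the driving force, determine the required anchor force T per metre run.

Resolving forces along and normal to the sliding plane, with the horizontal anchor force T adding T·sinα to the effective normal force and T·cosα acting up the plane against the driving force:
FS = [c_jL + (W cosα − U − V sinα + T sinα) tanφ_j] / [W sinα + V cosα − T cosα]
Without the anchor: N' = 1413.3 kN/m, driving T_d = 2309.3 kN/m, resisting R = 0·16.7 + 1413.3·tan41.1° = 1232.9 kN/m, FS = 0.53.
Setting FS = 1.4 and solving for T:
1.4·(2309.3 − T cos53.5°) = 1232.9 + T sin53.5°·tan41.1°
T·(sin53.5°·tan41.1° + 1.4·cos53.5°) = 1.4·2309.3 − 1232.9
T·(0.8039·0.8724 + 1.4·0.5948) = 3233.1 − 1232.9 = 2000.1
T·1.5340 = 2000.1
T = 1303.9 kN/m

T = 1304 kN/m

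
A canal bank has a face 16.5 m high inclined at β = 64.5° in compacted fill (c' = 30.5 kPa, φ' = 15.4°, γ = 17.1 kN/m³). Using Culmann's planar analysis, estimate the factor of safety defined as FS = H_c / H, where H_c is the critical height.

H_c = (4c'/γ) · sinβ cosφ' / [1 − cos(β − φ')]
    = (4·30.5/17.1) · sin64.5°·cos15.4° / [1 − cos49.1°]
    = 7.135 · 0.8702 / 0.3453 = 17.98 m
FS = H_c / H = 17.98 / 16.5 = 1.090

FS = 1.09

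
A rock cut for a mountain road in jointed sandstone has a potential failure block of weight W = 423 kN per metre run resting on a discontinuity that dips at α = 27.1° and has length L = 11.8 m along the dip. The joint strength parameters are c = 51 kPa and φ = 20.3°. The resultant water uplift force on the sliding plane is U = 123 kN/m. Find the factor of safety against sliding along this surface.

Resolving the block weight along and normal to the plane and applying the Mohr–Coulomb strength on the joint:
N' = W cosα − U = 423·cos27.1° − 123 = 253.6 kN/m
Driving force T = W sinα = 423·sin27.1° = 192.7 kN/m
Resisting force R = c·L + N'·tanφ = 51·11.8 + 253.6·tan20.3° = 601.8 + 93.8 = 695.6 kN/m
FS = R / T = 695.6 / 192.7 = 3.610

FS = 3.61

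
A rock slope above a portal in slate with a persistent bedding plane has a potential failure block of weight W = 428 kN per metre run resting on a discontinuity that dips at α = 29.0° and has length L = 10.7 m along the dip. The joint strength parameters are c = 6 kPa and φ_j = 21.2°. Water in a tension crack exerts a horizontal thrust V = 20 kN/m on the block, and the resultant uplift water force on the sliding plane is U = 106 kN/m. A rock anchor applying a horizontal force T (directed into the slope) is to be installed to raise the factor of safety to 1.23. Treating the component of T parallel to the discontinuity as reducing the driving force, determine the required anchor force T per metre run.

Resolving forces along and normal to the sliding plane, with the horizontal anchor force T adding T·sinα to the effective normal force and T·cosα acting up the plane against the driving force:
FS = [cL + (W cosα − U − V sinα + T sinα) tanφ_j] / [W sinα + V cosα − T cosα]
Without the anchor: N' = 258.6 kN/m, driving T_d = 225.0 kN/m, resisting R = 6·10.7 + 258.6·tan21.2° = 164.5 kN/m, FS = 0.73.
Setting FS = 1.23 and solving for T:
1.23·(225.0 − T cos29.0°) = 164.5 + T sin29.0°·tan21.2°
T·(sin29.0°·tan21.2° + 1.23·cos29.0°) = 1.23·225.0 − 164.5
T·(0.4848·0.3879 + 1.23·0.8746) = 276.7 − 164.5 = 112.2
T·1.2638 = 112.2
T = 88.8 kN/m

T = 89 kN/m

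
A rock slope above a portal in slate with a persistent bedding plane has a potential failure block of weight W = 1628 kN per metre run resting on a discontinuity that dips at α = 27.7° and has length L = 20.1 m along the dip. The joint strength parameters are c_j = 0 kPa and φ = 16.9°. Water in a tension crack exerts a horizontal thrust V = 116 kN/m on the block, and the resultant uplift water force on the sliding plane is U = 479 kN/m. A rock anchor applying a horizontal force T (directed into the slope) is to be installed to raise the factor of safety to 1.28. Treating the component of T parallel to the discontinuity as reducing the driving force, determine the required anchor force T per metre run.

T = 647 kN/m

Resolving forces along and normal to the sliding plane, with the horizontal anchor force T adding T·sinα to the effective normal force and T·cosα acting up the plane against the driving force:
FS = [c_jL + (W cosα − U − V sinα + T sinα) tanφ] / [W sinα + V cosα − T cosα]
Without the anchor: N' = 908.5 kN/m, driving T_d = 859.5 kN/m, resisting R = 0·20.1 + 908.5·tan16.9° = 276.0 kN/m, FS = 0.32.
Setting FS = 1.28 and solving for T:
1.28·(859.5 − T cos27.7°) = 276.0 + T sin27.7°·tan16.9°
T·(sin27.7°·tan16.9° + 1.28·cos27.7°) = 1.28·859.5 − 276.0
T·(0.4648·0.3038 + 1.28·0.8854) = 1100.1 − 276.0 = 824.1
T·1.2745 = 824.1
T = 646.6 kN/m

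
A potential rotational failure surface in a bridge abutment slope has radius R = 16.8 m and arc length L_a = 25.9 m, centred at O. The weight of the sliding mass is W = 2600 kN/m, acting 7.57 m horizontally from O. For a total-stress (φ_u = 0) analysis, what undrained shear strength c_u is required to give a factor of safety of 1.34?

FS = c_u·L_a·R / (W·d), so c_u = FS·W·d / (L_a·R).
c_u = 1.34·2600·7.57 / (25.90·16.8) = 26373.9 / 435.12 = 60.61 kPa

c_u = 60.6 kPa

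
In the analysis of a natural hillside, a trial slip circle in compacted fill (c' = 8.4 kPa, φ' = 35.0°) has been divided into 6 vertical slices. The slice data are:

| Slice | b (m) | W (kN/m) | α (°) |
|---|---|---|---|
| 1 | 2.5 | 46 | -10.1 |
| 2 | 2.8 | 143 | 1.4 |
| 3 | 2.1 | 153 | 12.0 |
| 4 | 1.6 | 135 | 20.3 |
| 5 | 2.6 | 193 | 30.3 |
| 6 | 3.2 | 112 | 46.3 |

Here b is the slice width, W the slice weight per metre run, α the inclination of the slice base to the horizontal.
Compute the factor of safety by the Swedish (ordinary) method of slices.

Ordinary method of slices: FS = Σ[c'·Δl_i + (W_i cosα_i)·tanφ'] / Σ W_i sinα_i, with Δl_i = b_i / cosα_i.
Slice 1: Δl = 2.5/cos(-10.1°) = 2.539 m; N'_1 = 46·cos(-10.1°) = 45.3; c'Δl = 21.33; W sinα = -8.1
Slice 2: Δl = 2.8/cos1.4° = 2.801 m; N'_2 = 143·cos1.4° = 143.0; c'Δl = 23.53; W sinα = 3.5
Slice 3: Δl = 2.1/cos12.0° = 2.147 m; N'_3 = 153·cos12.0° = 149.7; c'Δl = 18.03; W sinα = 31.8
Slice 4: Δl = 1.6/cos20.3° = 1.706 m; N'_4 = 135·cos20.3° = 126.6; c'Δl = 14.33; W sinα = 46.8
Slice 5: Δl = 2.6/cos30.3° = 3.011 m; N'_5 = 193·cos30.3° = 166.6; c'Δl = 25.30; W sinα = 97.4
Slice 6: Δl = 3.2/cos46.3° = 4.632 m; N'_6 = 112·cos46.3° = 77.4; c'Δl = 38.91; W sinα = 81.0
Σc'Δl = 141.4 kN/m; ΣN' = 708.5 kN/m; ΣW sinα = 252.4 kN/m
Resisting = 141.4 + 708.5·tan35.0° = 141.4 + 496.1 = 637.5 kN/m
FS = 637.5 / 252.4 = 2.526

FS = 2.53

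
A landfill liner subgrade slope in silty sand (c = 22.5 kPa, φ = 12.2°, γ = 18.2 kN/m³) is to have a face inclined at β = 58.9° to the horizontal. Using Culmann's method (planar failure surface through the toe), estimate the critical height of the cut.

H_c = 13.17 m

Culmann's analysis gives the critical failure plane at α_cr = (β + φ)/2 = (58.9 + 12.2)/2 = 35.5°, and the critical height
H_c = (4c/γ) · sinβ cosφ / [1 − cos(β − φ)]
    = (4·22.5/18.2) · sin58.9°·cos12.2° / [1 − cos(46.7°)]
    = 4.945 · 0.8563·0.9774 / [1 − 0.6858]
    = 4.945 · 0.8369 / 0.3142
    = 13.17 m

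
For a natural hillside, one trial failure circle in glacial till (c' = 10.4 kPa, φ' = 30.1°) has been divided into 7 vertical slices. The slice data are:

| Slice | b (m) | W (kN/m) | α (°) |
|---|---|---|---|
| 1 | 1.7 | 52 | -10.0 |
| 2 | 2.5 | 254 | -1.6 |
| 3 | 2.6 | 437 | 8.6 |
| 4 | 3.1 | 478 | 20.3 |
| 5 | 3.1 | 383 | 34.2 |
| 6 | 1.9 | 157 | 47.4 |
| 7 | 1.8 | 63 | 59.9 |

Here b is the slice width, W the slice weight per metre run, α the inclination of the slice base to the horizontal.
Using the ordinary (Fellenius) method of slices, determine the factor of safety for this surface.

Ordinary method of slices: FS = Σ[c'·Δl_i + (W_i cosα_i)·tanφ'] / Σ W_i sinα_i, with Δl_i = b_i / cosα_i.
Slice 1: Δl = 1.7/cos(-10.0°) = 1.726 m; N'_1 = 52·cos(-10.0°) = 51.2; c'Δl = 17.95; W sinα = -9.0
Slice 2: Δl = 2.5/cos(-1.6°) = 2.501 m; N'_2 = 254·cos(-1.6°) = 253.9; c'Δl = 26.01; W sinα = -7.1
Slice 3: Δl = 2.6/cos8.6° = 2.630 m; N'_3 = 437·cos8.6° = 432.1; c'Δl = 27.35; W sinα = 65.3
Slice 4: Δl = 3.1/cos20.3° = 3.305 m; N'_4 = 478·cos20.3° = 448.3; c'Δl = 34.38; W sinα = 165.8
Slice 5: Δl = 3.1/cos34.2° = 3.748 m; N'_5 = 383·cos34.2° = 316.8; c'Δl = 38.98; W sinα = 215.3
Slice 6: Δl = 1.9/cos47.4° = 2.807 m; N'_6 = 157·cos47.4° = 106.3; c'Δl = 29.19; W sinα = 115.6
Slice 7: Δl = 1.8/cos59.9° = 3.589 m; N'_7 = 63·cos59.9° = 31.6; c'Δl = 37.33; W sinα = 54.5
Σc'Δl = 211.2 kN/m; ΣN' = 1640.1 kN/m; ΣW sinα = 600.4 kN/m
Resisting = 211.2 + 1640.1·tan30.1° = 211.2 + 950.8 = 1161.9 kN/m
FS = 1161.9 / 600.4 = 1.935

FS = 1.94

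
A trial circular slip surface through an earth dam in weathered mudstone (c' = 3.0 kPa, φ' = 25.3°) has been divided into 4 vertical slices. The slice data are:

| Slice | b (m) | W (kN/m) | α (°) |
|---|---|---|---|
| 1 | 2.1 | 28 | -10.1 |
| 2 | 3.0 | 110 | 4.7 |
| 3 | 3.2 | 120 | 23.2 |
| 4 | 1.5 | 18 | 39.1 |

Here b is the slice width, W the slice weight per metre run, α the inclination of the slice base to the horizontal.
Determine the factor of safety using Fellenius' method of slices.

Ordinary method of slices: FS = Σ[c'·Δl_i + (W_i cosα_i)·tanφ'] / Σ W_i sinα_i, with Δl_i = b_i / cosα_i.
Slice 1: Δl = 2.1/cos(-10.1°) = 2.133 m; N'_1 = 28·cos(-10.1°) = 27.6; c'Δl = 6.40; W sinα = -4.9
Slice 2: Δl = 3.0/cos4.7° = 3.010 m; N'_2 = 110·cos4.7° = 109.6; c'Δl = 9.03; W sinα = 9.0
Slice 3: Δl = 3.2/cos23.2° = 3.482 m; N'_3 = 120·cos23.2° = 110.3; c'Δl = 10.44; W sinα = 47.3
Slice 4: Δl = 1.5/cos39.1° = 1.933 m; N'_4 = 18·cos39.1° = 14.0; c'Δl = 5.80; W sinα = 11.4
Σc'Δl = 31.7 kN/m; ΣN' = 261.5 kN/m; ΣW sinα = 62.7 kN/m
Resisting = 31.7 + 261.5·tan25.3° = 31.7 + 123.6 = 155.3 kN/m
FS = 155.3 / 62.7 = 2.475

FS = 2.48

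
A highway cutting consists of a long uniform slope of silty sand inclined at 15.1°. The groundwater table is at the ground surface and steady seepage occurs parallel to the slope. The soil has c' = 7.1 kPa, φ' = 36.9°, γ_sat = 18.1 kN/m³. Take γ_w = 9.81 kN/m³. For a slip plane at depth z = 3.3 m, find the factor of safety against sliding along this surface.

With seepage parallel to the slope and the water table at the surface, the effective normal stress on the slip plane uses the buoyant unit weight γ' = γ_sat − γ_w while the driving shear stress uses γ_sat:
FS = [c' + γ' z cos²β tanφ'] / [γ_sat z sinβ cosβ]
γ' = 18.1 − 9.81 = 8.29 kN/m³
Numerator = 7.1 + 8.29·3.3·cos²15.1°·tan36.9° = 7.1 + 8.29·3.3·0.9321·0.7508 = 26.246 kPa
Denominator = 18.1·3.3·sin15.1°·cos15.1° = 18.1·3.3·0.2605·0.9655 = 15.023 kPa
FS = 26.246 / 15.023 = 1.747

FS = 1.75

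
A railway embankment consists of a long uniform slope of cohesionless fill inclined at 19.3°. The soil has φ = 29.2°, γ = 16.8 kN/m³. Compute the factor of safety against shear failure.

FS = 1.60

For a dry cohesionless infinite slope the factor of safety is FS = tanφ / tanβ.
FS = tan29.2° / tan19.3° = 0.5589 / 0.3502 = 1.596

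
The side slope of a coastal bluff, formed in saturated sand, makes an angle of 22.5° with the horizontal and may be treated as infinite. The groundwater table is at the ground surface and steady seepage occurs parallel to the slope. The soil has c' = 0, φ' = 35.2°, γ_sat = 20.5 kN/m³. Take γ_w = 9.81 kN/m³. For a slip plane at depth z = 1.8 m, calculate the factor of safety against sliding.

FS = 0.89

With seepage parallel to the slope and the water table at the surface, the effective normal stress on the slip plane uses the buoyant unit weight γ' = γ_sat − γ_w while the driving shear stress uses γ_sat:
FS = [c' + γ' z cos²β tanφ'] / [γ_sat z sinβ cosβ]
(For c' = 0 this reduces to FS = (γ'/γ_sat)·tanφ'/tanβ.)
γ' = 20.5 − 9.81 = 10.69 kN/m³
Numerator = 0.0 + 10.69·1.8·cos²22.5°·tan35.2° = 0.0 + 10.69·1.8·0.8536·0.7054 = 11.586 kPa
Denominator = 20.5·1.8·sin22.5°·cos22.5° = 20.5·1.8·0.3827·0.9239 = 13.046 kPa
FS = 11.586 / 13.046 = 0.888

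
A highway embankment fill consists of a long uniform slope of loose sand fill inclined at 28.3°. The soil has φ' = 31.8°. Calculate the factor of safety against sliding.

FS = 1.15

For a dry cohesionless infinite slope the factor of safety is FS = tanφ' / tanβ.
FS = tan31.8° / tan28.3° = 0.6200 / 0.5384 = 1.152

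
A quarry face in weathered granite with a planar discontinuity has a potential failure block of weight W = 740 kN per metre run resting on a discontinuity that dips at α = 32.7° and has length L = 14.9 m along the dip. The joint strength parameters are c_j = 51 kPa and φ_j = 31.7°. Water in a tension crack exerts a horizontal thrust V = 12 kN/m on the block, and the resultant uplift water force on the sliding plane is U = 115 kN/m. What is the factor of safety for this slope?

FS = 2.61

Resolving the block weight along and normal to the plane and applying the Mohr–Coulomb strength on the joint:
N' = W cosα − U − V sinα = 740·cos32.7° − 115 − 12·sin32.7° = 501.2 kN/m
Driving force T = W sinα + V cosα = 740·sin32.7° + 12·cos32.7° = 409.9 kN/m
Resisting force R = c_j·L + N'·tanφ_j = 51·14.9 + 501.2·tan31.7° = 759.9 + 309.6 = 1069.5 kN/m
FS = R / T = 1069.5 / 409.9 = 2.609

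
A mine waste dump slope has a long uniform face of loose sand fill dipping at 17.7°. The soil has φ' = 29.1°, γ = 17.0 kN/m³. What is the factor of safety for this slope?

For a dry cohesionless infinite slope the factor of safety is FS = tanφ' / tanβ.
FS = tan29.1° / tan17.7° = 0.5566 / 0.3191 = 1.744

FS = 1.74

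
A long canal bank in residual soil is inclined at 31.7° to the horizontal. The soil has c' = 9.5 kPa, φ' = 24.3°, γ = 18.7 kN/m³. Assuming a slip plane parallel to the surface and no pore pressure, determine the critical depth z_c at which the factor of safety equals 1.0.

Setting FS = 1.00 in FS = [c' + γz cos²β tanφ'] / [γz sinβ cosβ] and solving for z:
z = c' / [γ cosβ (FS·sinβ − cosβ·tanφ')]
  = 9.5 / [18.7·cos31.7°·(1.00·sin31.7° − cos31.7°·tan24.3°)]
  = 9.5 / [18.7·0.8508·(1.00·0.5255 − 0.8508·0.4515)]
  = 9.5 / 2.2484 = 4.225 m

z_c = 4.23 m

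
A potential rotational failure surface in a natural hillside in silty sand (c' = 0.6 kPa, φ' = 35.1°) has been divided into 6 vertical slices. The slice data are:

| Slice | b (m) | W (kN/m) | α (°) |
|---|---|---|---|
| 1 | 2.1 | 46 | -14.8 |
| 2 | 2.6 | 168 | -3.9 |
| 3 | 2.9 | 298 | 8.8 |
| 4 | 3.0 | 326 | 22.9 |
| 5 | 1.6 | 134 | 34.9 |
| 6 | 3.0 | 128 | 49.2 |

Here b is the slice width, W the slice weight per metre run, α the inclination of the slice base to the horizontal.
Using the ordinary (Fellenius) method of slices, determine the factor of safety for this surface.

Ordinary method of slices: FS = Σ[c'·Δl_i + (W_i cosα_i)·tanφ'] / Σ W_i sinα_i, with Δl_i = b_i / cosα_i.
Slice 1: Δl = 2.1/cos(-14.8°) = 2.172 m; N'_1 = 46·cos(-14.8°) = 44.5; c'Δl = 1.30; W sinα = -11.8
Slice 2: Δl = 2.6/cos(-3.9°) = 2.606 m; N'_2 = 168·cos(-3.9°) = 167.6; c'Δl = 1.56; W sinα = -11.4
Slice 3: Δl = 2.9/cos8.8° = 2.935 m; N'_3 = 298·cos8.8° = 294.5; c'Δl = 1.76; W sinα = 45.6
Slice 4: Δl = 3.0/cos22.9° = 3.257 m; N'_4 = 326·cos22.9° = 300.3; c'Δl = 1.95; W sinα = 126.9
Slice 5: Δl = 1.6/cos34.9° = 1.951 m; N'_5 = 134·cos34.9° = 109.9; c'Δl = 1.17; W sinα = 76.7
Slice 6: Δl = 3.0/cos49.2° = 4.591 m; N'_6 = 128·cos49.2° = 83.6; c'Δl = 2.75; W sinα = 96.9
Σc'Δl = 10.5 kN/m; ΣN' = 1000.4 kN/m; ΣW sinα = 322.8 kN/m
Resisting = 10.5 + 1000.4·tan35.1° = 10.5 + 703.1 = 713.6 kN/m
FS = 713.6 / 322.8 = 2.210

FS = 2.21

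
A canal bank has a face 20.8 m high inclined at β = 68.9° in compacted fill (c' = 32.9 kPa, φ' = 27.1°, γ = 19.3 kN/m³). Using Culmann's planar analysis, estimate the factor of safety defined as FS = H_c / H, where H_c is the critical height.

FS = 1.07

H_c = (4c'/γ) · sinβ cosφ' / [1 − cos(β − φ')]
    = (4·32.9/19.3) · sin68.9°·cos27.1° / [1 − cos41.8°]
    = 6.819 · 0.8305 / 0.2545 = 22.25 m
FS = H_c / H = 22.25 / 20.8 = 1.070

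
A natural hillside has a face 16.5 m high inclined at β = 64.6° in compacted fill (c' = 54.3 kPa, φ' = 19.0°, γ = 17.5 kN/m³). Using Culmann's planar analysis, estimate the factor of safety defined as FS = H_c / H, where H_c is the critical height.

FS = 2.14

H_c = (4c'/γ) · sinβ cosφ' / [1 − cos(β − φ')]
    = (4·54.3/17.5) · sin64.6°·cos19.0° / [1 − cos45.6°]
    = 12.411 · 0.8541 / 0.3003 = 35.30 m
FS = H_c / H = 35.30 / 16.5 = 2.139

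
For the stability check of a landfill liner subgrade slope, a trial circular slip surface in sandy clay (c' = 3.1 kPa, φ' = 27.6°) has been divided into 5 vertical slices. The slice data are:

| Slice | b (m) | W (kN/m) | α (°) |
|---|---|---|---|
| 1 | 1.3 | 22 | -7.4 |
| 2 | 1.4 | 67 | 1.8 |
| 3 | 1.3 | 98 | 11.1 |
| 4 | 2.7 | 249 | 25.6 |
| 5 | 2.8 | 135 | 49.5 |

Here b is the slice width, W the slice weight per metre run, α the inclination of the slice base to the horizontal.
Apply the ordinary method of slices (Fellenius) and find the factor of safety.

FS = 1.29

Ordinary method of slices: FS = Σ[c'·Δl_i + (W_i cosα_i)·tanφ'] / Σ W_i sinα_i, with Δl_i = b_i / cosα_i.
Slice 1: Δl = 1.3/cos(-7.4°) = 1.311 m; N'_1 = 22·cos(-7.4°) = 21.8; c'Δl = 4.06; W sinα = -2.8
Slice 2: Δl = 1.4/cos1.8° = 1.401 m; N'_2 = 67·cos1.8° = 67.0; c'Δl = 4.34; W sinα = 2.1
Slice 3: Δl = 1.3/cos11.1° = 1.325 m; N'_3 = 98·cos11.1° = 96.2; c'Δl = 4.11; W sinα = 18.9
Slice 4: Δl = 2.7/cos25.6° = 2.994 m; N'_4 = 249·cos25.6° = 224.6; c'Δl = 9.28; W sinα = 107.6
Slice 5: Δl = 2.8/cos49.5° = 4.311 m; N'_5 = 135·cos49.5° = 87.7; c'Δl = 13.37; W sinα = 102.7
Σc'Δl = 35.2 kN/m; ΣN' = 497.2 kN/m; ΣW sinα = 228.4 kN/m
Resisting = 35.2 + 497.2·tan27.6° = 35.2 + 259.9 = 295.1 kN/m
FS = 295.1 / 228.4 = 1.292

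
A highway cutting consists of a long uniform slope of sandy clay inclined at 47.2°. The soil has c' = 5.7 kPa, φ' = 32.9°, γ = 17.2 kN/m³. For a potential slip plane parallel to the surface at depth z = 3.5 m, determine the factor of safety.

FS = 0.79

For an infinite slope with a slip plane parallel to the surface (no pore pressure): FS = [c' + γz cos²β tanφ'] / [γz sinβ cosβ].
γz = 17.2·3.5 = 60.20 kN/m²
Numerator = 5.7 + 60.20·cos²47.2°·tan32.9° = 5.7 + 60.20·0.4616·0.6469 = 23.679 kPa
Denominator = 60.20·sin47.2°·cos47.2° = 60.20·0.7337·0.6794 = 30.011 kPa
FS = 23.679 / 30.011 = 0.789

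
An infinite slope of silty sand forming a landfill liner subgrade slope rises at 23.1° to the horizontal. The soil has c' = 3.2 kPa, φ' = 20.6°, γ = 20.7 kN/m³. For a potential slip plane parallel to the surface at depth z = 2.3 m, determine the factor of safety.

For an infinite slope with a slip plane parallel to the surface (no pore pressure): FS = [c' + γz cos²β tanφ'] / [γz sinβ cosβ].
γz = 20.7·2.3 = 47.61 kN/m²
Numerator = 3.2 + 47.61·cos²23.1°·tan20.6° = 3.2 + 47.61·0.8461·0.3759 = 18.341 kPa
Denominator = 47.61·sin23.1°·cos23.1° = 47.61·0.3923·0.9198 = 17.182 kPa
FS = 18.341 / 17.182 = 1.067

FS = 1.07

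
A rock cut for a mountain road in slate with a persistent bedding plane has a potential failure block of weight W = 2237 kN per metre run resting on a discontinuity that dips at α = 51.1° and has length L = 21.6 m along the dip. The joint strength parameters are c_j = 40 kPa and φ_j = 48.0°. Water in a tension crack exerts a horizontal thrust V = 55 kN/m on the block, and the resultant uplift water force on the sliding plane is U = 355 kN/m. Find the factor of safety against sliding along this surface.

Resolving the block weight along and normal to the plane and applying the Mohr–Coulomb strength on the joint:
N' = W cosα − U − V sinα = 2237·cos51.1° − 355 − 55·sin51.1° = 1006.9 kN/m
Driving force T = W sinα + V cosα = 2237·sin51.1° + 55·cos51.1° = 1775.5 kN/m
Resisting force R = c_j·L + N'·tanφ_j = 40·21.6 + 1006.9·tan48.0° = 864.0 + 1118.3 = 1982.3 kN/m
FS = R / T = 1982.3 / 1775.5 = 1.117

FS = 1.12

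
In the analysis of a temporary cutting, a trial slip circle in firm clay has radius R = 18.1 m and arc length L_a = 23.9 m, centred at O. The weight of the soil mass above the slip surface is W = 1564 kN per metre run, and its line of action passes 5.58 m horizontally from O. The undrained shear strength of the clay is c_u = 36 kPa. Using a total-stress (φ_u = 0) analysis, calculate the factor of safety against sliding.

Taking moments about the centre O, the resisting moment is provided by the undrained shear strength acting along the arc:
M_R = c_u·L_a·R = 36·23.90·18.1 = 15573.2 kN·m/m
M_D = W·d = 1564·5.58 = 8727.1 kN·m/m
FS = M_R / M_D = 15573.2 / 8727.1 = 1.784

FS = 1.78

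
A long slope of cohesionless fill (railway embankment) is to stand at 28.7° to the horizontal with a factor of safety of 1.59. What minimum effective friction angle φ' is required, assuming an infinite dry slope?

FS = tanφ'/tanβ ⇒ tanφ' = FS · tanβ = 1.59 · tan28.7° = 0.8705
φ' = arctan(0.8705) = 41.04°

φ' = 41.0°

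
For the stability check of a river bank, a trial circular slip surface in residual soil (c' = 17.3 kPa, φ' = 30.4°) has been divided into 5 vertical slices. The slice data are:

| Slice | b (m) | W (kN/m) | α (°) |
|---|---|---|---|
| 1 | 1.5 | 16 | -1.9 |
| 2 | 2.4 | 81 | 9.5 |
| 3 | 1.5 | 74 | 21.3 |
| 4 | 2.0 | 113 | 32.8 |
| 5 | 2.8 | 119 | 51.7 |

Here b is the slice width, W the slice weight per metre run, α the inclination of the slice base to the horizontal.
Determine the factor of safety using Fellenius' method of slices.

Ordinary method of slices: FS = Σ[c'·Δl_i + (W_i cosα_i)·tanφ'] / Σ W_i sinα_i, with Δl_i = b_i / cosα_i.
Slice 1: Δl = 1.5/cos(-1.9°) = 1.501 m; N'_1 = 16·cos(-1.9°) = 16.0; c'Δl = 25.96; W sinα = -0.5
Slice 2: Δl = 2.4/cos9.5° = 2.433 m; N'_2 = 81·cos9.5° = 79.9; c'Δl = 42.10; W sinα = 13.4
Slice 3: Δl = 1.5/cos21.3° = 1.610 m; N'_3 = 74·cos21.3° = 68.9; c'Δl = 27.85; W sinα = 26.9
Slice 4: Δl = 2.0/cos32.8° = 2.379 m; N'_4 = 113·cos32.8° = 95.0; c'Δl = 41.16; W sinα = 61.2
Slice 5: Δl = 2.8/cos51.7° = 4.518 m; N'_5 = 119·cos51.7° = 73.8; c'Δl = 78.16; W sinα = 93.4
Σc'Δl = 215.2 kN/m; ΣN' = 333.6 kN/m; ΣW sinα = 194.3 kN/m
Resisting = 215.2 + 333.6·tan30.4° = 215.2 + 195.7 = 410.9 kN/m
FS = 410.9 / 194.3 = 2.115

FS = 2.11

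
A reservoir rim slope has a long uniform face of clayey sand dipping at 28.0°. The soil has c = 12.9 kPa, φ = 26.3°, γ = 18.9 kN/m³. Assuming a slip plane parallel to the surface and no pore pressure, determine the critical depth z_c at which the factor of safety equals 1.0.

Setting FS = 1.00 in FS = [c + γz cos²β tanφ] / [γz sinβ cosβ] and solving for z:
z = c / [γ cosβ (FS·sinβ − cosβ·tanφ)]
  = 12.9 / [18.9·cos28.0°·(1.00·sin28.0° − cos28.0°·tan26.3°)]
  = 12.9 / [18.9·0.8829·(1.00·0.4695 − 0.8829·0.4942)]
  = 12.9 / 0.5522 = 23.360 m

z_c = 23.36 m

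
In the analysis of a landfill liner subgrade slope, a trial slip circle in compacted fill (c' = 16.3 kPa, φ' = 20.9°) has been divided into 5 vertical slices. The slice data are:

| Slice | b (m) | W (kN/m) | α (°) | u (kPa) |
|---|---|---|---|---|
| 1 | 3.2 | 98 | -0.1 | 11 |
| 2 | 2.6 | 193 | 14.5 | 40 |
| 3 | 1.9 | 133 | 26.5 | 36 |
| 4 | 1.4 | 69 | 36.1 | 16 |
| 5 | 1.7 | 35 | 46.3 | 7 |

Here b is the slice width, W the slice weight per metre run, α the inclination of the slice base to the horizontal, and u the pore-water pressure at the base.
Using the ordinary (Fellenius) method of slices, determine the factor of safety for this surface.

Ordinary method of slices: FS = Σ[c'·Δl_i + (W_i cosα_i − u_i·Δl_i)·tanφ'] / Σ W_i sinα_i, with Δl_i = b_i / cosα_i.
Slice 1: Δl = 3.2/cos(-0.1°) = 3.200 m; N'_1 = 98·cos(-0.1°) − 11·3.200 = 62.8; c'Δl = 52.16; W sinα = -0.2
Slice 2: Δl = 2.6/cos14.5° = 2.686 m; N'_2 = 193·cos14.5° − 40·2.686 = 79.4; c'Δl = 43.77; W sinα = 48.3
Slice 3: Δl = 1.9/cos26.5° = 2.123 m; N'_3 = 133·cos26.5° − 36·2.123 = 42.6; c'Δl = 34.61; W sinα = 59.3
Slice 4: Δl = 1.4/cos36.1° = 1.733 m; N'_4 = 69·cos36.1° − 16·1.733 = 28.0; c'Δl = 28.24; W sinα = 40.7
Slice 5: Δl = 1.7/cos46.3° = 2.461 m; N'_5 = 35·cos46.3° − 7·2.461 = 7.0; c'Δl = 40.11; W sinα = 25.3
Σc'Δl = 198.9 kN/m; ΣN' = 219.8 kN/m; ΣW sinα = 173.5 kN/m
Resisting = 198.9 + 219.8·tan20.9° = 198.9 + 83.9 = 282.8 kN/m
FS = 282.8 / 173.5 = 1.631

FS = 1.63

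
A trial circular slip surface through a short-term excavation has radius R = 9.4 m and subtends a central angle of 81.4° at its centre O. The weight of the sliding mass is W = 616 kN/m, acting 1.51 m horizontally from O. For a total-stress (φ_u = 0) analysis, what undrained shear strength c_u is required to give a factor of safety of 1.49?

c_u = 11.0 kPa

FS = c_u·L_a·R / (W·d), so c_u = FS·W·d / (L_a·R).
Arc length L_a = R·θ = 9.4·(81.4°·π/180) = 9.4·1.4207 = 13.35 m
c_u = 1.49·616·1.51 / (13.35·9.4) = 1385.9 / 125.53 = 11.04 kPa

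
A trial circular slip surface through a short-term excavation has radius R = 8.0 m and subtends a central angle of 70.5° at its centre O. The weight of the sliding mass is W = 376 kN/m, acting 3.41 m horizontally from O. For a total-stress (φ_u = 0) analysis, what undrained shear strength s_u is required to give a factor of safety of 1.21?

FS = s_u·L_a·R / (W·d), so s_u = FS·W·d / (L_a·R).
Arc length L_a = R·θ = 8.0·(70.5°·π/180) = 8.0·1.2305 = 9.84 m
s_u = 1.21·376·3.41 / (9.84·8.0) = 1551.4 / 78.75 = 19.70 kPa

s_u = 19.7 kPa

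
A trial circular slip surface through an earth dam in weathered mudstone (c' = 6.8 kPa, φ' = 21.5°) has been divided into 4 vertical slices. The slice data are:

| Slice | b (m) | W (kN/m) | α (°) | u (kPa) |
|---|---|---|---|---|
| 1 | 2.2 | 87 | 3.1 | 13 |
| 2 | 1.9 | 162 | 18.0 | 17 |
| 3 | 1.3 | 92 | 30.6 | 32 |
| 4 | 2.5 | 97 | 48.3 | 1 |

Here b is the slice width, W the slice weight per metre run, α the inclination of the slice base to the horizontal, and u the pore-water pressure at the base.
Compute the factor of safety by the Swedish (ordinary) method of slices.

FS = 0.98

Ordinary method of slices: FS = Σ[c'·Δl_i + (W_i cosα_i − u_i·Δl_i)·tanφ'] / Σ W_i sinα_i, with Δl_i = b_i / cosα_i.
Slice 1: Δl = 2.2/cos3.1° = 2.203 m; N'_1 = 87·cos3.1° − 13·2.203 = 58.2; c'Δl = 14.98; W sinα = 4.7
Slice 2: Δl = 1.9/cos18.0° = 1.998 m; N'_2 = 162·cos18.0° − 17·1.998 = 120.1; c'Δl = 13.58; W sinα = 50.1
Slice 3: Δl = 1.3/cos30.6° = 1.510 m; N'_3 = 92·cos30.6° − 32·1.510 = 30.9; c'Δl = 10.27; W sinα = 46.8
Slice 4: Δl = 2.5/cos48.3° = 3.758 m; N'_4 = 97·cos48.3° − 1·3.758 = 60.8; c'Δl = 25.56; W sinα = 72.4
Σc'Δl = 64.4 kN/m; ΣN' = 270.0 kN/m; ΣW sinα = 174.0 kN/m
Resisting = 64.4 + 270.0·tan21.5° = 64.4 + 106.3 = 170.7 kN/m
FS = 170.7 / 174.0 = 0.981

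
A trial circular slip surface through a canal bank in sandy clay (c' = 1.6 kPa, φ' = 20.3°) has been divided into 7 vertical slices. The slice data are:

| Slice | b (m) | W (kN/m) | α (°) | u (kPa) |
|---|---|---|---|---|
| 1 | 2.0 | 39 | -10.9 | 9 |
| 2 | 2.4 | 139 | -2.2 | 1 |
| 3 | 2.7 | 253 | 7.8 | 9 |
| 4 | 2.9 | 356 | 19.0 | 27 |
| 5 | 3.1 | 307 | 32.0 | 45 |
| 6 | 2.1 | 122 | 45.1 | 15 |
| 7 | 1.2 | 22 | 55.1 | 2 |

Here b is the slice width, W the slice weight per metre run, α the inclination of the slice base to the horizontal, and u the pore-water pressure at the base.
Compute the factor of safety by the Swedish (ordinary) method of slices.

Ordinary method of slices: FS = Σ[c'·Δl_i + (W_i cosα_i − u_i·Δl_i)·tanφ'] / Σ W_i sinα_i, with Δl_i = b_i / cosα_i.
Slice 1: Δl = 2.0/cos(-10.9°) = 2.037 m; N'_1 = 39·cos(-10.9°) − 9·2.037 = 20.0; c'Δl = 3.26; W sinα = -7.4
Slice 2: Δl = 2.4/cos(-2.2°) = 2.402 m; N'_2 = 139·cos(-2.2°) − 1·2.402 = 136.5; c'Δl = 3.84; W sinα = -5.3
Slice 3: Δl = 2.7/cos7.8° = 2.725 m; N'_3 = 253·cos7.8° − 9·2.725 = 226.1; c'Δl = 4.36; W sinα = 34.3
Slice 4: Δl = 2.9/cos19.0° = 3.067 m; N'_4 = 356·cos19.0° − 27·3.067 = 253.8; c'Δl = 4.91; W sinα = 115.9
Slice 5: Δl = 3.1/cos32.0° = 3.655 m; N'_5 = 307·cos32.0° − 45·3.655 = 95.9; c'Δl = 5.85; W sinα = 162.7
Slice 6: Δl = 2.1/cos45.1° = 2.975 m; N'_6 = 122·cos45.1° − 15·2.975 = 41.5; c'Δl = 4.76; W sinα = 86.4
Slice 7: Δl = 1.2/cos55.1° = 2.097 m; N'_7 = 22·cos55.1° − 2·2.097 = 8.4; c'Δl = 3.36; W sinα = 18.0
Σc'Δl = 30.3 kN/m; ΣN' = 782.1 kN/m; ΣW sinα = 404.7 kN/m
Resisting = 30.3 + 782.1·tan20.3° = 30.3 + 289.3 = 319.7 kN/m
FS = 319.7 / 404.7 = 0.790

FS = 0.79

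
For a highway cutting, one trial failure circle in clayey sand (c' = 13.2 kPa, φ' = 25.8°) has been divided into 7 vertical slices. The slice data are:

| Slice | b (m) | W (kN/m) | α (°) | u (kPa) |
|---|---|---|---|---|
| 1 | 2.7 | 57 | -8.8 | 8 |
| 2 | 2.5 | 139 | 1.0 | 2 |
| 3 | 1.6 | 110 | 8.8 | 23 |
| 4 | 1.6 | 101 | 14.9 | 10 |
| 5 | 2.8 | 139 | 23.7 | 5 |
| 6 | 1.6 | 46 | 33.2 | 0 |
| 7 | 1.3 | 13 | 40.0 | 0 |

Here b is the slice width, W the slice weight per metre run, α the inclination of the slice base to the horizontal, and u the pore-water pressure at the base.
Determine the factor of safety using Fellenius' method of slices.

FS = 3.44

Ordinary method of slices: FS = Σ[c'·Δl_i + (W_i cosα_i − u_i·Δl_i)·tanφ'] / Σ W_i sinα_i, with Δl_i = b_i / cosα_i.
Slice 1: Δl = 2.7/cos(-8.8°) = 2.732 m; N'_1 = 57·cos(-8.8°) − 8·2.732 = 34.5; c'Δl = 36.06; W sinα = -8.7
Slice 2: Δl = 2.5/cos1.0° = 2.500 m; N'_2 = 139·cos1.0° − 2·2.500 = 134.0; c'Δl = 33.01; W sinα = 2.4
Slice 3: Δl = 1.6/cos8.8° = 1.619 m; N'_3 = 110·cos8.8° − 23·1.619 = 71.5; c'Δl = 21.37; W sinα = 16.8
Slice 4: Δl = 1.6/cos14.9° = 1.656 m; N'_4 = 101·cos14.9° − 10·1.656 = 81.0; c'Δl = 21.85; W sinα = 26.0
Slice 5: Δl = 2.8/cos23.7° = 3.058 m; N'_5 = 139·cos23.7° − 5·3.058 = 112.0; c'Δl = 40.36; W sinα = 55.9
Slice 6: Δl = 1.6/cos33.2° = 1.912 m; N'_6 = 46·cos33.2° − 0·1.912 = 38.5; c'Δl = 25.24; W sinα = 25.2
Slice 7: Δl = 1.3/cos40.0° = 1.697 m; N'_7 = 13·cos40.0° − 0·1.697 = 10.0; c'Δl = 22.40; W sinα = 8.4
Σc'Δl = 200.3 kN/m; ΣN' = 481.4 kN/m; ΣW sinα = 125.9 kN/m
Resisting = 200.3 + 481.4·tan25.8° = 200.3 + 232.7 = 433.0 kN/m
FS = 433.0 / 125.9 = 3.439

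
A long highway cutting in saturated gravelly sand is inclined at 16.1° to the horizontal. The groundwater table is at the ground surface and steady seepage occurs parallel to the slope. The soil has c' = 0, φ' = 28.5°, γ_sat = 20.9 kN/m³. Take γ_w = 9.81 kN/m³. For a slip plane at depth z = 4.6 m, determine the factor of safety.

With seepage parallel to the slope and the water table at the surface, the effective normal stress on the slip plane uses the buoyant unit weight γ' = γ_sat − γ_w while the driving shear stress uses γ_sat:
FS = [c' + γ' z cos²β tanφ'] / [γ_sat z sinβ cosβ]
(For c' = 0 this reduces to FS = (γ'/γ_sat)·tanφ'/tanβ.)
γ' = 20.9 − 9.81 = 11.09 kN/m³
Numerator = 0.0 + 11.09·4.6·cos²16.1°·tan28.5° = 0.0 + 11.09·4.6·0.9231·0.5430 = 25.568 kPa
Denominator = 20.9·4.6·sin16.1°·cos16.1° = 20.9·4.6·0.2773·0.9608 = 25.615 kPa
FS = 25.568 / 25.615 = 0.998

FS = 1.00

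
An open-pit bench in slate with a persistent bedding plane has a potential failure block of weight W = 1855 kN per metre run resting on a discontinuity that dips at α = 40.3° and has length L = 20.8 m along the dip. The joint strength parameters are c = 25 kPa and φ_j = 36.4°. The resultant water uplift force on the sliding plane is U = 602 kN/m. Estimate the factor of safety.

FS = 0.93

Resolving the block weight along and normal to the plane and applying the Mohr–Coulomb strength on the joint:
N' = W cosα − U = 1855·cos40.3° − 602 = 812.7 kN/m
Driving force T = W sinα = 1855·sin40.3° = 1199.8 kN/m
Resisting force R = c·L + N'·tanφ_j = 25·20.8 + 812.7·tan36.4° = 520.0 + 599.2 = 1119.2 kN/m
FS = R / T = 1119.2 / 1199.8 = 0.933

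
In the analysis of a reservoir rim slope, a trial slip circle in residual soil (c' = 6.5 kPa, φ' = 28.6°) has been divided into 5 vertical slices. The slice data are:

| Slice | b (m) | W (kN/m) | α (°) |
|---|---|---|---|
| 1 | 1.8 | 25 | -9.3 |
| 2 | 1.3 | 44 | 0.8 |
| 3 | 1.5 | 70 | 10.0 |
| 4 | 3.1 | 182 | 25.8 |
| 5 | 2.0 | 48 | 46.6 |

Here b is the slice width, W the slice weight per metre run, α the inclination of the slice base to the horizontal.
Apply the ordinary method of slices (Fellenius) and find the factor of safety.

Ordinary method of slices: FS = Σ[c'·Δl_i + (W_i cosα_i)·tanφ'] / Σ W_i sinα_i, with Δl_i = b_i / cosα_i.
Slice 1: Δl = 1.8/cos(-9.3°) = 1.824 m; N'_1 = 25·cos(-9.3°) = 24.7; c'Δl = 11.86; W sinα = -4.0
Slice 2: Δl = 1.3/cos0.8° = 1.300 m; N'_2 = 44·cos0.8° = 44.0; c'Δl = 8.45; W sinα = 0.6
Slice 3: Δl = 1.5/cos10.0° = 1.523 m; N'_3 = 70·cos10.0° = 68.9; c'Δl = 9.90; W sinα = 12.2
Slice 4: Δl = 3.1/cos25.8° = 3.443 m; N'_4 = 182·cos25.8° = 163.9; c'Δl = 22.38; W sinα = 79.2
Slice 5: Δl = 2.0/cos46.6° = 2.911 m; N'_5 = 48·cos46.6° = 33.0; c'Δl = 18.92; W sinα = 34.9
Σc'Δl = 71.5 kN/m; ΣN' = 334.4 kN/m; ΣW sinα = 122.8 kN/m
Resisting = 71.5 + 334.4·tan28.6° = 71.5 + 182.3 = 253.9 kN/m
FS = 253.9 / 122.8 = 2.067

FS = 2.07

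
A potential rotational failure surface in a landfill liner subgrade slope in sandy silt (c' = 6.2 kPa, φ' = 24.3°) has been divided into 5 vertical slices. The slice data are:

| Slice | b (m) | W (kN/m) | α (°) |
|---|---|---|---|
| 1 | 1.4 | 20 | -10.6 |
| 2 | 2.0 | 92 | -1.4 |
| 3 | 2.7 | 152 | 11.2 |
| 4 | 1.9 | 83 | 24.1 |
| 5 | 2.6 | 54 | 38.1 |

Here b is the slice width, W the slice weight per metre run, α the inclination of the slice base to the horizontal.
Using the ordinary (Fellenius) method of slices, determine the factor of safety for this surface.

FS = 2.67

Ordinary method of slices: FS = Σ[c'·Δl_i + (W_i cosα_i)·tanφ'] / Σ W_i sinα_i, with Δl_i = b_i / cosα_i.
Slice 1: Δl = 1.4/cos(-10.6°) = 1.424 m; N'_1 = 20·cos(-10.6°) = 19.7; c'Δl = 8.83; W sinα = -3.7
Slice 2: Δl = 2.0/cos(-1.4°) = 2.001 m; N'_2 = 92·cos(-1.4°) = 92.0; c'Δl = 12.40; W sinα = -2.2
Slice 3: Δl = 2.7/cos11.2° = 2.752 m; N'_3 = 152·cos11.2° = 149.1; c'Δl = 17.07; W sinα = 29.5
Slice 4: Δl = 1.9/cos24.1° = 2.081 m; N'_4 = 83·cos24.1° = 75.8; c'Δl = 12.90; W sinα = 33.9
Slice 5: Δl = 2.6/cos38.1° = 3.304 m; N'_5 = 54·cos38.1° = 42.5; c'Δl = 20.48; W sinα = 33.3
Σc'Δl = 71.7 kN/m; ΣN' = 379.0 kN/m; ΣW sinα = 90.8 kN/m
Resisting = 71.7 + 379.0·tan24.3° = 71.7 + 171.1 = 242.8 kN/m
FS = 242.8 / 90.8 = 2.674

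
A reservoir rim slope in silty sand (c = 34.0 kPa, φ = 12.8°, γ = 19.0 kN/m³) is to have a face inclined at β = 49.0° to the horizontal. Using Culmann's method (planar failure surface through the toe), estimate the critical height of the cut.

H_c = 27.29 m

Culmann's analysis gives the critical failure plane at α_cr = (β + φ)/2 = (49.0 + 12.8)/2 = 30.9°, and the critical height
H_c = (4c/γ) · sinβ cosφ / [1 − cos(β − φ)]
    = (4·34.0/19.0) · sin49.0°·cos12.8° / [1 − cos(36.2°)]
    = 7.158 · 0.7547·0.9751 / [1 − 0.8070]
    = 7.158 · 0.7360 / 0.1930
    = 27.29 m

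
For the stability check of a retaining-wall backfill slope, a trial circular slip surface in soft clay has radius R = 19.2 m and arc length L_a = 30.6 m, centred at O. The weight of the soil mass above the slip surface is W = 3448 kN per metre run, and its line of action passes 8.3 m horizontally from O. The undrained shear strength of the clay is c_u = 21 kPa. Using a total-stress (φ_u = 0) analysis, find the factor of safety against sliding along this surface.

Taking moments about the centre O, the resisting moment is provided by the undrained shear strength acting along the arc:
M_R = c_u·L_a·R = 21·30.60·19.2 = 12337.9 kN·m/m
M_D = W·d = 3448·8.3 = 28618.4 kN·m/m
FS = M_R / M_D = 12337.9 / 28618.4 = 0.431

FS = 0.43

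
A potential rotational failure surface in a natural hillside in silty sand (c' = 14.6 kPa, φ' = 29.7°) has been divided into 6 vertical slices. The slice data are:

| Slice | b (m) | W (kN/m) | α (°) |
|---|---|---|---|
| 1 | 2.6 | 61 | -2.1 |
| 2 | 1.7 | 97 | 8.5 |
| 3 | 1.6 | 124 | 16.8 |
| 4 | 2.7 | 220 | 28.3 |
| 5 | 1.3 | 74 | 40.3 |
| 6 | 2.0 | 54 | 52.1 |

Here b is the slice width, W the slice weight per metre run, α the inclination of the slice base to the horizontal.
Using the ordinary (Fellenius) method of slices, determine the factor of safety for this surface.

Ordinary method of slices: FS = Σ[c'·Δl_i + (W_i cosα_i)·tanφ'] / Σ W_i sinα_i, with Δl_i = b_i / cosα_i.
Slice 1: Δl = 2.6/cos(-2.1°) = 2.602 m; N'_1 = 61·cos(-2.1°) = 61.0; c'Δl = 37.99; W sinα = -2.2
Slice 2: Δl = 1.7/cos8.5° = 1.719 m; N'_2 = 97·cos8.5° = 95.9; c'Δl = 25.10; W sinα = 14.3
Slice 3: Δl = 1.6/cos16.8° = 1.671 m; N'_3 = 124·cos16.8° = 118.7; c'Δl = 24.40; W sinα = 35.8
Slice 4: Δl = 2.7/cos28.3° = 3.067 m; N'_4 = 220·cos28.3° = 193.7; c'Δl = 44.77; W sinα = 104.3
Slice 5: Δl = 1.3/cos40.3° = 1.705 m; N'_5 = 74·cos40.3° = 56.4; c'Δl = 24.89; W sinα = 47.9
Slice 6: Δl = 2.0/cos52.1° = 3.256 m; N'_6 = 54·cos52.1° = 33.2; c'Δl = 47.53; W sinα = 42.6
Σc'Δl = 204.7 kN/m; ΣN' = 558.9 kN/m; ΣW sinα = 242.7 kN/m
Resisting = 204.7 + 558.9·tan29.7° = 204.7 + 318.8 = 523.5 kN/m
FS = 523.5 / 242.7 = 2.157

FS = 2.16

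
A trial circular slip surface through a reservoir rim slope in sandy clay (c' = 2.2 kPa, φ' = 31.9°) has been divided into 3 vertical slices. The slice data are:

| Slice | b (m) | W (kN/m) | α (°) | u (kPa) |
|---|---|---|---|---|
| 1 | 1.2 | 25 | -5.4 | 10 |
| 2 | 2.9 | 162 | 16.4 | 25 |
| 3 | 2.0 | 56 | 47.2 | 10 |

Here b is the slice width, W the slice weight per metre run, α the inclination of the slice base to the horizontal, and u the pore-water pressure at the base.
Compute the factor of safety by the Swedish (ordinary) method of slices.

Ordinary method of slices: FS = Σ[c'·Δl_i + (W_i cosα_i − u_i·Δl_i)·tanφ'] / Σ W_i sinα_i, with Δl_i = b_i / cosα_i.
Slice 1: Δl = 1.2/cos(-5.4°) = 1.205 m; N'_1 = 25·cos(-5.4°) − 10·1.205 = 12.8; c'Δl = 2.65; W sinα = -2.4
Slice 2: Δl = 2.9/cos16.4° = 3.023 m; N'_2 = 162·cos16.4° − 25·3.023 = 79.8; c'Δl = 6.65; W sinα = 45.7
Slice 3: Δl = 2.0/cos47.2° = 2.944 m; N'_3 = 56·cos47.2° − 10·2.944 = 8.6; c'Δl = 6.48; W sinα = 41.1
Σc'Δl = 15.8 kN/m; ΣN' = 101.3 kN/m; ΣW sinα = 84.5 kN/m
Resisting = 15.8 + 101.3·tan31.9° = 15.8 + 63.0 = 78.8 kN/m
FS = 78.8 / 84.5 = 0.933

FS = 0.93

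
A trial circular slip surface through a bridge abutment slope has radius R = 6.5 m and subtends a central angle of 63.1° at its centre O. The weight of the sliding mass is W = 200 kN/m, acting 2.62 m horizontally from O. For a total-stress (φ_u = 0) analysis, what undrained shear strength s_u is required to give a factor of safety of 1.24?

FS = s_u·L_a·R / (W·d), so s_u = FS·W·d / (L_a·R).
Arc length L_a = R·θ = 6.5·(63.1°·π/180) = 6.5·1.1013 = 7.16 m
s_u = 1.24·200·2.62 / (7.16·6.5) = 649.8 / 46.53 = 13.96 kPa

s_u = 14.0 kPa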